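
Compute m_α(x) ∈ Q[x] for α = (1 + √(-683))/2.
m_α(x) = x^2 - x + 171

From 2α - 1 = √(-683), squaring gives (2α - 1)^2 = -683, i.e. 4α^2 - 4α + 1 = -683, so α^2 - α + (1 + 683)/4 = 0. Since -683 ≡ 1 (mod 4), (1 + 683)/4 = 171 ∈ Z. The polynomial x^2 - x + 171 has discriminant 1 - 4·(171) = -683, which is not a perfect square in Q (d = -683 is squarefree and ≠ 1), so x^2 - x + 171 is irreducible over Q. It is the minimal polynomial of α.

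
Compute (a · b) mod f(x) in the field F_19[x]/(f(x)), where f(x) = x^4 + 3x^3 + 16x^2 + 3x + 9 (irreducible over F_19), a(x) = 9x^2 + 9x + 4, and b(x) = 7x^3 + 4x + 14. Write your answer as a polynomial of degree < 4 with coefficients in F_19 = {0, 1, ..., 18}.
a · b ≡ 4x^3 + 13x^2 + 10x + 12 (mod f(x))

Multiply in F_19[x]: a(x)·b(x) = (9x^2 + 9x + 4)·(7x^3 + 4x + 14) = 6x^5 + 6x^4 + 7x^3 + 10x^2 + 9x + 18. This has degree ≥ 4, so divide by f(x) over F_19: 6x^5 + 6x^4 + 7x^3 + 10x^2 + 9x + 18 = (6x + 7)·(x^4 + 3x^3 + 16x^2 + 3x + 9) + (4x^3 + 13x^2 + 10x + 12). Hence a·b ≡ 4x^3 + 13x^2 + 10x + 12 (mod f). (F_19[x]/(f) is a field with 19^4 = 130321 elements since f is irreducible of degree 4.)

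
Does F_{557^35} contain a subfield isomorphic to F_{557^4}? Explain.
No: F_{557^4} is not a subfield of F_{557^35}

F_{p^m} embeds in F_{p^n} iff m | n. Here 4 ∤ 35 (since 35 = 8·4 + 3 with remainder 3 ≠ 0), so F_{557^4} is not a subfield of F_{557^35}. Equivalently: if it were, the tower law would give 4 = [F_{557^4}:F_557] dividing [F_{557^35}:F_557] = 35, contradiction.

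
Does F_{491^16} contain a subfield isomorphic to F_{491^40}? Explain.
No: F_{491^40} is not a subfield of F_{491^16}

F_{p^m} embeds in F_{p^n} iff m | n. Here 40 ∤ 16 (since 16 = 0·40 + 16 with remainder 16 ≠ 0), so F_{491^40} is not a subfield of F_{491^16}. Equivalently: if it were, the tower law would give 40 = [F_{491^40}:F_491] dividing [F_{491^16}:F_491] = 16, contradiction.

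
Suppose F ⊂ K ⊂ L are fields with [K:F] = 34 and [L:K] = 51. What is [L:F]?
[L:F] = 1734

The tower law says that for any tower of field extensions F ⊂ K ⊂ L with finite degrees, [L:F] = [L:K] · [K:F]. Here this gives [L:F] = 51 · 34 = 1734.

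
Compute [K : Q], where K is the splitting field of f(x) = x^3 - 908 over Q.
[K : Q] = 6

The roots of x^3 - 908 are ∛908, ω∛908, ω^2∛908 where ω = e^(2πi/3) is a primitive cube root of unity, so K = Q(∛908, ω). Now [Q(∛908):Q] = 3 (since 908 is not a perfect cube, x^3 - 908 is irreducible) and [Q(ω):Q] = 2. Both 2 and 3 divide [K:Q], and [K:Q] ≤ 3·2 = 6, so [K:Q] = 6. (Equivalently: Q(∛908) ⊂ R but ω ∉ R, so [K : Q(∛908)] = 2.)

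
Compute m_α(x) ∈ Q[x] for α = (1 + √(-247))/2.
m_α(x) = x^2 - x + 62

From 2α - 1 = √(-247), squaring gives (2α - 1)^2 = -247, i.e. 4α^2 - 4α + 1 = -247, so α^2 - α + (1 + 247)/4 = 0. Since -247 ≡ 1 (mod 4), (1 + 247)/4 = 62 ∈ Z. The polynomial x^2 - x + 62 has discriminant 1 - 4·(62) = -247, which is not a perfect square in Q (d = -247 is squarefree and ≠ 1), so x^2 - x + 62 is irreducible over Q. It is the minimal polynomial of α.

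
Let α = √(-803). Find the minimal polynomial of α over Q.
m_α(x) = x^2 + 803

α satisfies α^2 + 803 = 0, so x^2 + 803 annihilates α. Since d = -803 is squarefree and ≠ 1, it is not a perfect square in Q, so x^2 + 803 has no rational root and is therefore irreducible over Q (a degree-2 polynomial over a field is irreducible iff it has no root). Hence m_α(x) = x^2 + 803.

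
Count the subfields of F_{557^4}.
F_{557^4} has 3 subfields

The subfields of F_{p^n} are exactly the fields F_{p^d} for d | n (each is the fixed field of the unique index-d subgroup of Gal(F_{p^n}/F_p) ≅ Z/nZ). The divisors of n = 4 are {1, 2, 4}, giving 3 subfields: F_{557^1}, F_{557^2}, F_{557^4}.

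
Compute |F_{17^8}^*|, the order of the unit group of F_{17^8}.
|F_{17^8}^*| = 6975757440

F_{17^8} has 17^8 = 6975757441 elements; its multiplicative group consists of all nonzero elements, so |F_{17^8}^*| = 6975757441 - 1 = 6975757440. (It is cyclic since any finite subgroup of the multiplicative group of a field is cyclic.)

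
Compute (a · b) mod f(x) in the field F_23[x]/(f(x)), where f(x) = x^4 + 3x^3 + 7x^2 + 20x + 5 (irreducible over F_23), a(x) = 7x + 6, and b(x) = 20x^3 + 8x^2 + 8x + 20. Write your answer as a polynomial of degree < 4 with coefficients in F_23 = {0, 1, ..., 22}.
a · b ≡ 9x^3 + 21x^2 + 10x + 18 (mod f(x))

Multiply in F_23[x]: a(x)·b(x) = (7x + 6)·(20x^3 + 8x^2 + 8x + 20) = 2x^4 + 15x^3 + 12x^2 + 4x + 5. This has degree ≥ 4, so divide by f(x) over F_23: 2x^4 + 15x^3 + 12x^2 + 4x + 5 = (2)·(x^4 + 3x^3 + 7x^2 + 20x + 5) + (9x^3 + 21x^2 + 10x + 18). Hence a·b ≡ 9x^3 + 21x^2 + 10x + 18 (mod f). (F_23[x]/(f) is a field with 23^4 = 279841 elements since f is irreducible of degree 4.)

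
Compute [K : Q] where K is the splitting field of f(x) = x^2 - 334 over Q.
[K : Q] = 2

f(x) = x^2 - 334 factors as (x - √334)(x + √334). The splitting field is K = Q(√334). Since 334 is squarefree and > 1, it is not a perfect square, so x^2 - 334 is irreducible over Q and [Q(√334) : Q] = 2. Hence [K : Q] = 2.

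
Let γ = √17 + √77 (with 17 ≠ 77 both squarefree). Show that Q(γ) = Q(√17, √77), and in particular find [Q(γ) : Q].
[Q(γ) : Q] = 4 (equivalently, Q(γ) = Q(√17, √77))

Obviously Q(γ) ⊆ Q(√17, √77), and [Q(√17, √77):Q] = 4 (since 17, 77 are distinct squarefree integers > 1 with 1309 not a perfect square). To show equality we compute the minimal polynomial of γ. From γ = √17 + √77: γ^2 = 17 + 2√(1309) + 77 = 94 + 2√(1309), so γ^2 - 94 = 2√(1309); squaring, (γ^2 - 94)^2 = 4·1309, i.e. γ^4 - 188γ^2 + 8836 - 5236 = 0, i.e. γ^4 - 188γ^2 + 3600 = 0. So γ is a root of x^4 - 188x^2 + 3600. This polynomial is irreducible over Q: it has no rational root (each ±√17 ± √77 is irrational), and any factorization into two quadratics over Q would force √(1309) ∈ Q (pairing opposite roots) or √17, √77 ∈ Q (other pairings), all impossible. Hence [Q(γ):Q] = 4 = [Q(√17, √77):Q], so Q(γ) = Q(√17, √77).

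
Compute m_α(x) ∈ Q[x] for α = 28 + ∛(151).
m_α(x) = x^3 - 84x^2 + 2352x - 22103

Set β = α - 28 = ∛(151), so β^3 = 151. Then (α - 28)^3 - 151 = 0, i.e. α is a root of g(x) = (x - 28)^3 - 151 = x^3 - 84x^2 + 2352x - 22103. Since g(x) = h(x - 28) where h(x) = x^3 - 151, and h is irreducible over Q (because 151 is not a perfect cube, so h has no rational root, and a monic cubic with no rational root is irreducible), g is also irreducible (irreducibility is preserved under the substitution x → x - 28). Hence m_α(x) = x^3 - 84x^2 + 2352x - 22103.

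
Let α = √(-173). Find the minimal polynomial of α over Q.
m_α(x) = x^2 + 173

α satisfies α^2 + 173 = 0, so x^2 + 173 annihilates α. Since d = -173 is squarefree and ≠ 1, it is not a perfect square in Q, so x^2 + 173 has no rational root and is therefore irreducible over Q (a degree-2 polynomial over a field is irreducible iff it has no root). Hence m_α(x) = x^2 + 173.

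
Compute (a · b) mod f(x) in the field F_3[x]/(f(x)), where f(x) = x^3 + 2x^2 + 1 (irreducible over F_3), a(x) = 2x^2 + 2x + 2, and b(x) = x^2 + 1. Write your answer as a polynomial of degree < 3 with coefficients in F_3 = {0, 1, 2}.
a · b ≡ 2x^2 + 1 (mod f(x))

Multiply in F_3[x]: a(x)·b(x) = (2x^2 + 2x + 2)·(x^2 + 1) = 2x^4 + 2x^3 + x^2 + 2x + 2. This has degree ≥ 3, so divide by f(x) over F_3: 2x^4 + 2x^3 + x^2 + 2x + 2 = (2x + 1)·(x^3 + 2x^2 + 1) + (2x^2 + 1). Hence a·b ≡ 2x^2 + 1 (mod f). (F_3[x]/(f) is a field with 3^3 = 27 elements since f is irreducible of degree 3.)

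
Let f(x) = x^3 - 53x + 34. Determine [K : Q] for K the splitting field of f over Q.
[K : Q] = 6

By the rational root test, any rational root of the monic integer polynomial f(x) = x^3 - 53x + 34 must be an integer dividing the constant term 34, i.e. one of ±{1, 2, 17, 34}. Evaluating: f(1) = -18, f(-1) = 86, f(2) = -64, f(-2) = 132, f(17) = 4046, f(-17) = -3978, f(34) = 37536, f(-34) = -37468; none is 0, so f has no rational root and is therefore irreducible over Q (a cubic with no linear factor over a field is irreducible). For an irreducible cubic, the Galois group is A_3 or S_3 according as the discriminant disc(f) = -4a^3 - 27b^2 = -4·(-53)^3 - 27·(34)^2 = 564296 is or is not a square in Q. Here disc(f) = 564296 is not a perfect square in Q, so the Galois group of f over Q is not contained in A_3 and must be all of S_3. The splitting field has degree |S_3| = 6 over Q, so [K : Q] = 6.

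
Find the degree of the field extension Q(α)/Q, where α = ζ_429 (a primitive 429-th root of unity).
[Q(α):Q] = 240

The minimal polynomial of ζ_429 over Q is the 429-th cyclotomic polynomial Φ_429(x), which is irreducible over Q and has degree φ(429) = 240. Hence [Q(α):Q] = φ(429) = 240.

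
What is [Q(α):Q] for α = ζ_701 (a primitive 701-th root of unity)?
[Q(α):Q] = 700

The minimal polynomial of ζ_701 over Q is the 701-th cyclotomic polynomial Φ_701(x), which is irreducible over Q and has degree φ(701) = 700. Hence [Q(α):Q] = φ(701) = 700.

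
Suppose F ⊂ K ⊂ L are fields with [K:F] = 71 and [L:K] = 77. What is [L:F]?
[L:F] = 5467

The tower law says that for any tower of field extensions F ⊂ K ⊂ L with finite degrees, [L:F] = [L:K] · [K:F]. Here this gives [L:F] = 77 · 71 = 5467.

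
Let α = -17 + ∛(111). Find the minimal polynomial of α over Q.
m_α(x) = x^3 + 51x^2 + 867x + 4802

Set β = α + 17 = ∛(111), so β^3 = 111. Then (α + 17)^3 - 111 = 0, i.e. α is a root of g(x) = (x + 17)^3 - 111 = x^3 + 51x^2 + 867x + 4802. Since g(x) = h(x + 17) where h(x) = x^3 - 111, and h is irreducible over Q (because 111 is not a perfect cube, so h has no rational root, and a monic cubic with no rational root is irreducible), g is also irreducible (irreducibility is preserved under the substitution x → x + 17). Hence m_α(x) = x^3 + 51x^2 + 867x + 4802.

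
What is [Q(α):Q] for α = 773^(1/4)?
[Q(α):Q] = 4

α is a root of x^4 - 773. By Eisenstein's criterion at the prime p = 773 (which divides the constant term 773 but p^2 = 597529 does not, since 773 is squarefree), x^4 - 773 is irreducible over Q. Hence [Q(α):Q] = 4.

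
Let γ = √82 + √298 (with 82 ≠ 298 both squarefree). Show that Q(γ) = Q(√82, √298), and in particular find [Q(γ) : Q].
[Q(γ) : Q] = 4 (equivalently, Q(γ) = Q(√82, √298))

Obviously Q(γ) ⊆ Q(√82, √298), and [Q(√82, √298):Q] = 4 (since 82, 298 are distinct squarefree integers > 1 with 24436 not a perfect square). To show equality we compute the minimal polynomial of γ. From γ = √82 + √298: γ^2 = 82 + 2√(24436) + 298 = 380 + 2√(24436), so γ^2 - 380 = 2√(24436); squaring, (γ^2 - 380)^2 = 4·24436, i.e. γ^4 - 760γ^2 + 144400 - 97744 = 0, i.e. γ^4 - 760γ^2 + 46656 = 0. So γ is a root of x^4 - 760x^2 + 46656. This polynomial is irreducible over Q: it has no rational root (each ±√82 ± √298 is irrational), and any factorization into two quadratics over Q would force √(24436) ∈ Q (pairing opposite roots) or √82, √298 ∈ Q (other pairings), all impossible. Hence [Q(γ):Q] = 4 = [Q(√82, √298):Q], so Q(γ) = Q(√82, √298).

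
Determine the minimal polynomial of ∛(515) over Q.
m_α(x) = x^3 - 515

α satisfies α^3 = 515, so x^3 - 515 annihilates α. By the rational root test, a rational root p/q (in lowest terms) of x^3 - 515 would satisfy p^3 = 515 q^3, forcing q = 1 and p^3 = 515; but 515 is not a perfect cube, contradiction. A monic cubic over Q with no rational root is irreducible (any nontrivial factorization would include a linear factor). Hence x^3 - 515 is the minimal polynomial of α, and in particular [Q(α):Q] = 3.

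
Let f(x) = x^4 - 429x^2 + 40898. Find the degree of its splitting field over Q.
[K : Q] = 4

Solving the quadratic in x^2: x^2 = (429 ± √(429^2 - 4·40898))/2 = (429 ± √20449)/2 = (429 ± 143)/2, giving x^2 = 286 or x^2 = 143. So f(x) = (x^2 - 286)(x^2 - 143) and the roots of f are ±√286, ±√143. Hence the splitting field is K = Q(√286, √143). Since 286 and 143 are distinct squarefree integers > 1, their product 40898 is not a perfect square, so √143 ∉ Q(√286). By the tower law [K:Q] = [Q(√286,√143):Q(√286)] · [Q(√286):Q] = 2 · 2 = 4.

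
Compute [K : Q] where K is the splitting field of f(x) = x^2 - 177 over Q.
[K : Q] = 2

f(x) = x^2 - 177 factors as (x - √177)(x + √177). The splitting field is K = Q(√177). Since 177 is squarefree and > 1, it is not a perfect square, so x^2 - 177 is irreducible over Q and [Q(√177) : Q] = 2. Hence [K : Q] = 2.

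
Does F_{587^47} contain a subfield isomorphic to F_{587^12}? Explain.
No: F_{587^12} is not a subfield of F_{587^47}

F_{p^m} embeds in F_{p^n} iff m | n. Here 12 ∤ 47 (since 47 = 3·12 + 11 with remainder 11 ≠ 0), so F_{587^12} is not a subfield of F_{587^47}. Equivalently: if it were, the tower law would give 12 = [F_{587^12}:F_587] dividing [F_{587^47}:F_587] = 47, contradiction.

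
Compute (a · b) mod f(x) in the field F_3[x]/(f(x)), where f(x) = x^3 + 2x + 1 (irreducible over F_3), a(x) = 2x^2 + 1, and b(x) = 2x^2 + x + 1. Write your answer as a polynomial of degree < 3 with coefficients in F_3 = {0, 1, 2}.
a · b ≡ 2x^2 + 2x + 2 (mod f(x))

Multiply in F_3[x]: a(x)·b(x) = (2x^2 + 1)·(2x^2 + x + 1) = x^4 + 2x^3 + x^2 + x + 1. This has degree ≥ 3, so divide by f(x) over F_3: x^4 + 2x^3 + x^2 + x + 1 = (x + 2)·(x^3 + 2x + 1) + (2x^2 + 2x + 2). Hence a·b ≡ 2x^2 + 2x + 2 (mod f). (F_3[x]/(f) is a field with 3^3 = 27 elements since f is irreducible of degree 3.)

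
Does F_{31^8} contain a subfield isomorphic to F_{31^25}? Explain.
No: F_{31^25} is not a subfield of F_{31^8}

F_{p^m} embeds in F_{p^n} iff m | n. Here 25 ∤ 8 (since 8 = 0·25 + 8 with remainder 8 ≠ 0), so F_{31^25} is not a subfield of F_{31^8}. Equivalently: if it were, the tower law would give 25 = [F_{31^25}:F_31] dividing [F_{31^8}:F_31] = 8, contradiction.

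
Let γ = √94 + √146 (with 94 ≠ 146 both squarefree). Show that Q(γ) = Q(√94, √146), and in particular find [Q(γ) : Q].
[Q(γ) : Q] = 4 (equivalently, Q(γ) = Q(√94, √146))

Obviously Q(γ) ⊆ Q(√94, √146), and [Q(√94, √146):Q] = 4 (since 94, 146 are distinct squarefree integers > 1 with 13724 not a perfect square). To show equality we compute the minimal polynomial of γ. From γ = √94 + √146: γ^2 = 94 + 2√(13724) + 146 = 240 + 2√(13724), so γ^2 - 240 = 2√(13724); squaring, (γ^2 - 240)^2 = 4·13724, i.e. γ^4 - 480γ^2 + 57600 - 54896 = 0, i.e. γ^4 - 480γ^2 + 2704 = 0. So γ is a root of x^4 - 480x^2 + 2704. This polynomial is irreducible over Q: it has no rational root (each ±√94 ± √146 is irrational), and any factorization into two quadratics over Q would force √(13724) ∈ Q (pairing opposite roots) or √94, √146 ∈ Q (other pairings), all impossible. Hence [Q(γ):Q] = 4 = [Q(√94, √146):Q], so Q(γ) = Q(√94, √146).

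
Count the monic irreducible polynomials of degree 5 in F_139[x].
There are 10377768912 monic irreducible polynomials of degree 5 over F_139

Each element of F_{139^5} that lies in no proper subfield is a root of exactly one monic irreducible of degree 5 over F_139, and each such polynomial has 5 distinct roots in F_{139^5}. By Möbius inversion the count is N_139(5) = (1/5) Σ_{d|5} μ(5/d) · 139^d = (1/5)(μ(5)·139^1 + μ(1)·139^5) = 51888844560/5 = 10377768912.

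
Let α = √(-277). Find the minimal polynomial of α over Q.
m_α(x) = x^2 + 277

α satisfies α^2 + 277 = 0, so x^2 + 277 annihilates α. Since d = -277 is squarefree and ≠ 1, it is not a perfect square in Q, so x^2 + 277 has no rational root and is therefore irreducible over Q (a degree-2 polynomial over a field is irreducible iff it has no root). Hence m_α(x) = x^2 + 277.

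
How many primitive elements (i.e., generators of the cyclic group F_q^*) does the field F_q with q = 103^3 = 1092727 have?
There are φ(1092726) = 342720 primitive elements

F_q^* is cyclic of order q - 1 = 1092726. A cyclic group of order m has exactly φ(m) generators. Here m = 1092726 = 2 · 3^2 · 17 · 3571, so the number of primitive elements is φ(1092726) = 342720.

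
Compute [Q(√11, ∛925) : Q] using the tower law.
[Q(√11, ∛925) : Q] = 6

Let L = Q(√11, ∛925). Since Q(√11) ⊂ L and [Q(√11):Q] = 2, the tower law gives 2 | [L:Q]. Likewise Q(∛925) ⊂ L with [Q(∛925):Q] = 3 (because 925 is not a perfect cube), so 3 | [L:Q]. As gcd(2,3) = 1, [L:Q] is divisible by 6. Conversely L is generated over Q by √11 and ∛925, so [L:Q] ≤ 2·3 = 6. Therefore [Q(√11, ∛925) : Q] = 6.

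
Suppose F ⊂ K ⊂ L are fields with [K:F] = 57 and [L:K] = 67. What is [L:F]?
[L:F] = 3819

The tower law says that for any tower of field extensions F ⊂ K ⊂ L with finite degrees, [L:F] = [L:K] · [K:F]. Here this gives [L:F] = 67 · 57 = 3819.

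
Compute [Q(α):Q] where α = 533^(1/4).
[Q(α):Q] = 4

α is a root of x^4 - 533. By Eisenstein's criterion at the prime p = 13 (which divides the constant term 533 but p^2 = 169 does not, since 533 is squarefree), x^4 - 533 is irreducible over Q. Hence [Q(α):Q] = 4.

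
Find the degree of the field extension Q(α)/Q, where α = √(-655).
[Q(α):Q] = 2

[Q(α):Q] equals the degree of the minimal polynomial of α. Here α^2 = -655 and x^2 + 655 is irreducible (d = -655 is squarefree, ≠ 1, hence not a square), so deg(m_α) = 2. Thus [Q(α):Q] = 2.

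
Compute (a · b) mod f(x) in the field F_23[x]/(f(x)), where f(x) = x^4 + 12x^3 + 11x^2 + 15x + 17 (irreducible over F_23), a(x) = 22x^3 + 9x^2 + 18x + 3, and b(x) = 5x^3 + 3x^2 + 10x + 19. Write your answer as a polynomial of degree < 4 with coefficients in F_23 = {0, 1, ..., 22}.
a · b ≡ 15x^3 + 17x^2 + 9x + 10 (mod f(x))

Multiply in F_23[x]: a(x)·b(x) = (22x^3 + 9x^2 + 18x + 3)·(5x^3 + 3x^2 + 10x + 19) = 18x^6 + 19x^5 + 15x^4 + 2x^3 + 15x^2 + 4x + 11. This has degree ≥ 4, so divide by f(x) over F_23: 18x^6 + 19x^5 + 15x^4 + 2x^3 + 15x^2 + 4x + 11 = (18x^2 + 10x + 19)·(x^4 + 12x^3 + 11x^2 + 15x + 17) + (15x^3 + 17x^2 + 9x + 10). Hence a·b ≡ 15x^3 + 17x^2 + 9x + 10 (mod f). (F_23[x]/(f) is a field with 23^4 = 279841 elements since f is irreducible of degree 4.)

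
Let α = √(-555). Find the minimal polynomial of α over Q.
m_α(x) = x^2 + 555

α satisfies α^2 + 555 = 0, so x^2 + 555 annihilates α. Since d = -555 is squarefree and ≠ 1, it is not a perfect square in Q, so x^2 + 555 has no rational root and is therefore irreducible over Q (a degree-2 polynomial over a field is irreducible iff it has no root). Hence m_α(x) = x^2 + 555.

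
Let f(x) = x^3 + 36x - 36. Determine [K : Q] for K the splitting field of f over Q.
[K : Q] = 6

By the rational root test, any rational root of the monic integer polynomial f(x) = x^3 + 36x - 36 must be an integer dividing the constant term -36, i.e. one of ±{1, 2, 3, 4, 6, 9, 12, 18, 36}. Evaluating: f(1) = 1, f(-1) = -73, f(2) = 44, f(-2) = -116, f(3) = 99, f(-3) = -171, f(4) = 172, f(-4) = -244, f(6) = 396, f(-6) = -468, f(9) = 1017, f(-9) = -1089, f(12) = 2124, f(-12) = -2196, f(18) = 6444, f(-18) = -6516, f(36) = 47916, f(-36) = -47988; none is 0, so f has no rational root and is therefore irreducible over Q (a cubic with no linear factor over a field is irreducible). For an irreducible cubic, the Galois group is A_3 or S_3 according as the discriminant disc(f) = -4a^3 - 27b^2 = -4·(36)^3 - 27·(-36)^2 = -221616 is or is not a square in Q. Here disc(f) = -221616 is not a perfect square in Q, so the Galois group of f over Q is not contained in A_3 and must be all of S_3. The splitting field has degree |S_3| = 6 over Q, so [K : Q] = 6.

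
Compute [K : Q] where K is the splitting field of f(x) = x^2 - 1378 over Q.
[K : Q] = 2

f(x) = x^2 - 1378 factors as (x - √1378)(x + √1378). The splitting field is K = Q(√1378). Since 1378 is squarefree and > 1, it is not a perfect square, so x^2 - 1378 is irreducible over Q and [Q(√1378) : Q] = 2. Hence [K : Q] = 2.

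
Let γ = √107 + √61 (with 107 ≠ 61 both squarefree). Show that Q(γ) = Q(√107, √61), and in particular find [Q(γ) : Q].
[Q(γ) : Q] = 4 (equivalently, Q(γ) = Q(√107, √61))

Obviously Q(γ) ⊆ Q(√107, √61), and [Q(√107, √61):Q] = 4 (since 107, 61 are distinct squarefree integers > 1 with 6527 not a perfect square). To show equality we compute the minimal polynomial of γ. From γ = √107 + √61: γ^2 = 107 + 2√(6527) + 61 = 168 + 2√(6527), so γ^2 - 168 = 2√(6527); squaring, (γ^2 - 168)^2 = 4·6527, i.e. γ^4 - 336γ^2 + 28224 - 26108 = 0, i.e. γ^4 - 336γ^2 + 2116 = 0. So γ is a root of x^4 - 336x^2 + 2116. This polynomial is irreducible over Q: it has no rational root (each ±√107 ± √61 is irrational), and any factorization into two quadratics over Q would force √(6527) ∈ Q (pairing opposite roots) or √107, √61 ∈ Q (other pairings), all impossible. Hence [Q(γ):Q] = 4 = [Q(√107, √61):Q], so Q(γ) = Q(√107, √61).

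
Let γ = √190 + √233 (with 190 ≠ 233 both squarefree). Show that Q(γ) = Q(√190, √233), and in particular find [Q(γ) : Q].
[Q(γ) : Q] = 4 (equivalently, Q(γ) = Q(√190, √233))

Obviously Q(γ) ⊆ Q(√190, √233), and [Q(√190, √233):Q] = 4 (since 190, 233 are distinct squarefree integers > 1 with 44270 not a perfect square). To show equality we compute the minimal polynomial of γ. From γ = √190 + √233: γ^2 = 190 + 2√(44270) + 233 = 423 + 2√(44270), so γ^2 - 423 = 2√(44270); squaring, (γ^2 - 423)^2 = 4·44270, i.e. γ^4 - 846γ^2 + 178929 - 177080 = 0, i.e. γ^4 - 846γ^2 + 1849 = 0. So γ is a root of x^4 - 846x^2 + 1849. This polynomial is irreducible over Q: it has no rational root (each ±√190 ± √233 is irrational), and any factorization into two quadratics over Q would force √(44270) ∈ Q (pairing opposite roots) or √190, √233 ∈ Q (other pairings), all impossible. Hence [Q(γ):Q] = 4 = [Q(√190, √233):Q], so Q(γ) = Q(√190, √233).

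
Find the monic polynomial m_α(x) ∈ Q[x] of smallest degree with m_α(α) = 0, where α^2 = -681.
m_α(x) = x^2 + 681

α satisfies α^2 + 681 = 0, so x^2 + 681 annihilates α. Since d = -681 is squarefree and ≠ 1, it is not a perfect square in Q, so x^2 + 681 has no rational root and is therefore irreducible over Q (a degree-2 polynomial over a field is irreducible iff it has no root). Hence m_α(x) = x^2 + 681.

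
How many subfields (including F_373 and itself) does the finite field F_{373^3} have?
F_{373^3} has 2 subfields

The subfields of F_{p^n} are exactly the fields F_{p^d} for d | n (each is the fixed field of the unique index-d subgroup of Gal(F_{p^n}/F_p) ≅ Z/nZ). The divisors of n = 3 are {1, 3}, giving 2 subfields: F_{373^1}, F_{373^3}.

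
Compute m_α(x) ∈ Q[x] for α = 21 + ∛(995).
m_α(x) = x^3 - 63x^2 + 1323x - 10256

Set β = α - 21 = ∛(995), so β^3 = 995. Then (α - 21)^3 - 995 = 0, i.e. α is a root of g(x) = (x - 21)^3 - 995 = x^3 - 63x^2 + 1323x - 10256. Since g(x) = h(x - 21) where h(x) = x^3 - 995, and h is irreducible over Q (because 995 is not a perfect cube, so h has no rational root, and a monic cubic with no rational root is irreducible), g is also irreducible (irreducibility is preserved under the substitution x → x - 21). Hence m_α(x) = x^3 - 63x^2 + 1323x - 10256.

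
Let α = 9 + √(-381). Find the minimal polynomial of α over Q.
m_α(x) = x^2 - 18x + 462

From α - 9 = √(-381), squaring gives (α - 9)^2 = -381, i.e. α^2 - 18α + 81 = -381, so α^2 - 18α + 462 = 0. The discriminant of x^2 - 18x + 462 is (-18)^2 - 4·(462) = 324 - 1848 = -1524, and 4·(-381) is not a perfect square in Q since -381 is squarefree and ≠ 1. Hence x^2 - 18x + 462 is irreducible over Q and is the minimal polynomial of α.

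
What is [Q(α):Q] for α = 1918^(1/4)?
[Q(α):Q] = 4

α is a root of x^4 - 1918. By Eisenstein's criterion at the prime p = 2 (which divides the constant term 1918 but p^2 = 4 does not, since 1918 is squarefree), x^4 - 1918 is irreducible over Q. Hence [Q(α):Q] = 4.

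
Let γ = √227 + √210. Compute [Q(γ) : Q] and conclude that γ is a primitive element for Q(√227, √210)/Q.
[Q(γ) : Q] = 4 (equivalently, Q(γ) = Q(√227, √210))

Obviously Q(γ) ⊆ Q(√227, √210), and [Q(√227, √210):Q] = 4 (since 227, 210 are distinct squarefree integers > 1 with 47670 not a perfect square). To show equality we compute the minimal polynomial of γ. From γ = √227 + √210: γ^2 = 227 + 2√(47670) + 210 = 437 + 2√(47670), so γ^2 - 437 = 2√(47670); squaring, (γ^2 - 437)^2 = 4·47670, i.e. γ^4 - 874γ^2 + 190969 - 190680 = 0, i.e. γ^4 - 874γ^2 + 289 = 0. So γ is a root of x^4 - 874x^2 + 289. This polynomial is irreducible over Q: it has no rational root (each ±√227 ± √210 is irrational), and any factorization into two quadratics over Q would force √(47670) ∈ Q (pairing opposite roots) or √227, √210 ∈ Q (other pairings), all impossible. Hence [Q(γ):Q] = 4 = [Q(√227, √210):Q], so Q(γ) = Q(√227, √210).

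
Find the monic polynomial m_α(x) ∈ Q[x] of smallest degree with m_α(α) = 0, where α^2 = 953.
m_α(x) = x^2 - 953

α satisfies α^2 - 953 = 0, so x^2 - 953 annihilates α. Since d = 953 is squarefree and ≠ 1, it is not a perfect square in Q, so x^2 - 953 has no rational root and is therefore irreducible over Q (a degree-2 polynomial over a field is irreducible iff it has no root). Hence m_α(x) = x^2 - 953.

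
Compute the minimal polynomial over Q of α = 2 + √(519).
m_α(x) = x^2 - 4x - 515

From α - 2 = √(519), squaring gives (α - 2)^2 = 519, i.e. α^2 - 4α + 4 = 519, so α^2 - 4α - 515 = 0. The discriminant of x^2 - 4x - 515 is (-4)^2 - 4·(-515) = 16 + 2060 = 2076, and 4·(519) is not a perfect square in Q since 519 is squarefree and ≠ 1. Hence x^2 - 4x - 515 is irreducible over Q and is the minimal polynomial of α.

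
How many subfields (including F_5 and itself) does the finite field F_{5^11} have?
F_{5^11} has 2 subfields

The subfields of F_{p^n} are exactly the fields F_{p^d} for d | n (each is the fixed field of the unique index-d subgroup of Gal(F_{p^n}/F_p) ≅ Z/nZ). The divisors of n = 11 are {1, 11}, giving 2 subfields: F_{5^1}, F_{5^11}.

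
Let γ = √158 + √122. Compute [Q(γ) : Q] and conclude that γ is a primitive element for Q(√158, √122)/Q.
[Q(γ) : Q] = 4 (equivalently, Q(γ) = Q(√158, √122))

Obviously Q(γ) ⊆ Q(√158, √122), and [Q(√158, √122):Q] = 4 (since 158, 122 are distinct squarefree integers > 1 with 19276 not a perfect square). To show equality we compute the minimal polynomial of γ. From γ = √158 + √122: γ^2 = 158 + 2√(19276) + 122 = 280 + 2√(19276), so γ^2 - 280 = 2√(19276); squaring, (γ^2 - 280)^2 = 4·19276, i.e. γ^4 - 560γ^2 + 78400 - 77104 = 0, i.e. γ^4 - 560γ^2 + 1296 = 0. So γ is a root of x^4 - 560x^2 + 1296. This polynomial is irreducible over Q: it has no rational root (each ±√158 ± √122 is irrational), and any factorization into two quadratics over Q would force √(19276) ∈ Q (pairing opposite roots) or √158, √122 ∈ Q (other pairings), all impossible. Hence [Q(γ):Q] = 4 = [Q(√158, √122):Q], so Q(γ) = Q(√158, √122).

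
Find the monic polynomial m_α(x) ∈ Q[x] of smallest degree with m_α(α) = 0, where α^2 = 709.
m_α(x) = x^2 - 709

α satisfies α^2 - 709 = 0, so x^2 - 709 annihilates α. Since d = 709 is squarefree and ≠ 1, it is not a perfect square in Q, so x^2 - 709 has no rational root and is therefore irreducible over Q (a degree-2 polynomial over a field is irreducible iff it has no root). Hence m_α(x) = x^2 - 709.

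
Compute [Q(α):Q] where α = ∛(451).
[Q(α):Q] = 3

The minimal polynomial of α is x^3 - 451, irreducible over Q since 451 is not a perfect cube (so x^3 - 451 has no rational root). Hence [Q(α):Q] = deg(m_α) = 3.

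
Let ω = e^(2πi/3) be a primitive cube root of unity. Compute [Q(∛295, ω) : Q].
[Q(∛295, ω) : Q] = 6

[Q(∛295):Q] = 3 (min poly x^3 - 295, irreducible since 295 is not a perfect cube). [Q(ω):Q] = 2 (min poly x^2 + x + 1). Since Q(∛295) ⊂ R and ω ∉ R, we have ω ∉ Q(∛295), so x^2 + x + 1 remains irreducible over Q(∛295) and [Q(∛295, ω) : Q(∛295)] = 2. By the tower law, [Q(∛295, ω) : Q] = 3 · 2 = 6. (In fact Q(∛295, ω) is the splitting field of x^3 - 295 over Q.)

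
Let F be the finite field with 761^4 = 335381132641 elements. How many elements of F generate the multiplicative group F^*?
There are φ(335381132640) = 79111323648 primitive elements

F_q^* is cyclic of order q - 1 = 335381132640. A cyclic group of order m has exactly φ(m) generators. Here m = 335381132640 = 2^5 · 3 · 5 · 17 · 19 · 127 · 17033, so the number of primitive elements is φ(335381132640) = 79111323648.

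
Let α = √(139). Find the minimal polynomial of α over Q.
m_α(x) = x^2 - 139

α satisfies α^2 - 139 = 0, so x^2 - 139 annihilates α. Since d = 139 is squarefree and ≠ 1, it is not a perfect square in Q, so x^2 - 139 has no rational root and is therefore irreducible over Q (a degree-2 polynomial over a field is irreducible iff it has no root). Hence m_α(x) = x^2 - 139.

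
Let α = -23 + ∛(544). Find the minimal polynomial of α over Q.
m_α(x) = x^3 + 69x^2 + 1587x + 11623

Set β = α + 23 = ∛(544), so β^3 = 544. Then (α + 23)^3 - 544 = 0, i.e. α is a root of g(x) = (x + 23)^3 - 544 = x^3 + 69x^2 + 1587x + 11623. Since g(x) = h(x + 23) where h(x) = x^3 - 544, and h is irreducible over Q (because 544 is not a perfect cube, so h has no rational root, and a monic cubic with no rational root is irreducible), g is also irreducible (irreducibility is preserved under the substitution x → x + 23). Hence m_α(x) = x^3 + 69x^2 + 1587x + 11623.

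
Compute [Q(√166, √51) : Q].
[Q(√166, √51) : Q] = 4

[Q(√166):Q] = 2 (min poly x^2 - 166, irreducible since 166 is squarefree > 1). For the top step, suppose √51 ∈ Q(√166), say √51 = c + d√166 with c, d ∈ Q. Squaring: 51 = c^2 + 166d^2 + 2cd√166. Since √166 ∉ Q this forces 2cd = 0. If d = 0 then √51 = c ∈ Q, contradicting 51 squarefree > 1. If c = 0 then 51 = 166d^2, so 166·51 = (166d)^2 is a perfect square in Q — but 166·51 = 8466 is not a perfect square (since 166 and 51 are distinct squarefree integers). Contradiction. Hence √51 ∉ Q(√166), so x^2 - 51 stays irreducible over Q(√166) and [Q(√166, √51) : Q(√166)] = 2. By the tower law, [Q(√166, √51) : Q] = 2 · 2 = 4.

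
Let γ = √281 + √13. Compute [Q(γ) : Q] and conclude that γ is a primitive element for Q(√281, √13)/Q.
[Q(γ) : Q] = 4 (equivalently, Q(γ) = Q(√281, √13))

Obviously Q(γ) ⊆ Q(√281, √13), and [Q(√281, √13):Q] = 4 (since 281, 13 are distinct squarefree integers > 1 with 3653 not a perfect square). To show equality we compute the minimal polynomial of γ. From γ = √281 + √13: γ^2 = 281 + 2√(3653) + 13 = 294 + 2√(3653), so γ^2 - 294 = 2√(3653); squaring, (γ^2 - 294)^2 = 4·3653, i.e. γ^4 - 588γ^2 + 86436 - 14612 = 0, i.e. γ^4 - 588γ^2 + 71824 = 0. So γ is a root of x^4 - 588x^2 + 71824. This polynomial is irreducible over Q: it has no rational root (each ±√281 ± √13 is irrational), and any factorization into two quadratics over Q would force √(3653) ∈ Q (pairing opposite roots) or √281, √13 ∈ Q (other pairings), all impossible. Hence [Q(γ):Q] = 4 = [Q(√281, √13):Q], so Q(γ) = Q(√281, √13).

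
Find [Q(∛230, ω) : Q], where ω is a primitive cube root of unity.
[Q(∛230, ω) : Q] = 6

[Q(∛230):Q] = 3 (min poly x^3 - 230, irreducible since 230 is not a perfect cube). [Q(ω):Q] = 2 (min poly x^2 + x + 1). Since Q(∛230) ⊂ R and ω ∉ R, we have ω ∉ Q(∛230), so x^2 + x + 1 remains irreducible over Q(∛230) and [Q(∛230, ω) : Q(∛230)] = 2. By the tower law, [Q(∛230, ω) : Q] = 3 · 2 = 6. (In fact Q(∛230, ω) is the splitting field of x^3 - 230 over Q.)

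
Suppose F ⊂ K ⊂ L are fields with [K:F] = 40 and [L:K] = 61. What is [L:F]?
[L:F] = 2440

The tower law says that for any tower of field extensions F ⊂ K ⊂ L with finite degrees, [L:F] = [L:K] · [K:F]. Here this gives [L:F] = 61 · 40 = 2440.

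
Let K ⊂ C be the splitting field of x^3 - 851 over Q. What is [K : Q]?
[K : Q] = 6

The roots of x^3 - 851 are ∛851, ω∛851, ω^2∛851 where ω = e^(2πi/3) is a primitive cube root of unity, so K = Q(∛851, ω). Now [Q(∛851):Q] = 3 (since 851 is not a perfect cube, x^3 - 851 is irreducible) and [Q(ω):Q] = 2. Both 2 and 3 divide [K:Q], and [K:Q] ≤ 3·2 = 6, so [K:Q] = 6. (Equivalently: Q(∛851) ⊂ R but ω ∉ R, so [K : Q(∛851)] = 2.)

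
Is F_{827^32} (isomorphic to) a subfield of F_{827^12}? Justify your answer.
No: F_{827^32} is not a subfield of F_{827^12}

F_{p^m} embeds in F_{p^n} iff m | n. Here 32 ∤ 12 (since 12 = 0·32 + 12 with remainder 12 ≠ 0), so F_{827^32} is not a subfield of F_{827^12}. Equivalently: if it were, the tower law would give 32 = [F_{827^32}:F_827] dividing [F_{827^12}:F_827] = 12, contradiction.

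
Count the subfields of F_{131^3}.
F_{131^3} has 2 subfields

The subfields of F_{p^n} are exactly the fields F_{p^d} for d | n (each is the fixed field of the unique index-d subgroup of Gal(F_{p^n}/F_p) ≅ Z/nZ). The divisors of n = 3 are {1, 3}, giving 2 subfields: F_{131^1}, F_{131^3}.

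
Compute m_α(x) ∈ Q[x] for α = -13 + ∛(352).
m_α(x) = x^3 + 39x^2 + 507x + 1845

Set β = α + 13 = ∛(352), so β^3 = 352. Then (α + 13)^3 - 352 = 0, i.e. α is a root of g(x) = (x + 13)^3 - 352 = x^3 + 39x^2 + 507x + 1845. Since g(x) = h(x + 13) where h(x) = x^3 - 352, and h is irreducible over Q (because 352 is not a perfect cube, so h has no rational root, and a monic cubic with no rational root is irreducible), g is also irreducible (irreducibility is preserved under the substitution x → x + 13). Hence m_α(x) = x^3 + 39x^2 + 507x + 1845.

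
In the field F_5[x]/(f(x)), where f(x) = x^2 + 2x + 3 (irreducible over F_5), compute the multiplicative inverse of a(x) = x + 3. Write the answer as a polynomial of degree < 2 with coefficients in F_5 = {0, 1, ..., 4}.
a(x)^(-1) ≡ 4x + 1 (mod f(x))

Since f is irreducible over F_5, F_5[x]/(f) is a field and a(x) ≠ 0 has an inverse. Apply the extended Euclidean algorithm to f(x) and a(x) in F_5[x]: f(x) = (x + 4)·a(x) + (1). The last nonzero remainder is the constant 1 = gcd(f, a) in F_5. Back-substituting through the division chain expresses 1 = s(x)·a(x) + t(x)·f(x) with s(x) ≡ 4x + 1 (mod f), so a(x)^(-1) ≡ s(x) = 4x + 1 (mod f). Check: (x + 3)·(4x + 1) = 4x^2 + 3x + 3 ≡ 1 (mod x^2 + 2x + 3).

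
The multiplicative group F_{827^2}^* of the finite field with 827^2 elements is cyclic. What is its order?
|F_{827^2}^*| = 683928

F_{827^2} has 827^2 = 683929 elements; its multiplicative group consists of all nonzero elements, so |F_{827^2}^*| = 683929 - 1 = 683928. (It is cyclic since any finite subgroup of the multiplicative group of a field is cyclic.)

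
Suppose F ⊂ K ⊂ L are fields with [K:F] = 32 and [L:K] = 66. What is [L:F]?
[L:F] = 2112

The tower law says that for any tower of field extensions F ⊂ K ⊂ L with finite degrees, [L:F] = [L:K] · [K:F]. Here this gives [L:F] = 66 · 32 = 2112.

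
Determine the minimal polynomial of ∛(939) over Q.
m_α(x) = x^3 - 939

α satisfies α^3 = 939, so x^3 - 939 annihilates α. By the rational root test, a rational root p/q (in lowest terms) of x^3 - 939 would satisfy p^3 = 939 q^3, forcing q = 1 and p^3 = 939; but 939 is not a perfect cube, contradiction. A monic cubic over Q with no rational root is irreducible (any nontrivial factorization would include a linear factor). Hence x^3 - 939 is the minimal polynomial of α, and in particular [Q(α):Q] = 3.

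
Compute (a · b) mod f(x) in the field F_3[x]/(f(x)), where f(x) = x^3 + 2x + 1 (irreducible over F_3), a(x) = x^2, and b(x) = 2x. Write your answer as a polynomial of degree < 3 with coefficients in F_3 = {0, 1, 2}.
a · b ≡ 2x + 1 (mod f(x))

Multiply in F_3[x]: a(x)·b(x) = (x^2)·(2x) = 2x^3. This has degree ≥ 3, so divide by f(x) over F_3: 2x^3 = (2)·(x^3 + 2x + 1) + (2x + 1). Hence a·b ≡ 2x + 1 (mod f). (F_3[x]/(f) is a field with 3^3 = 27 elements since f is irreducible of degree 3.)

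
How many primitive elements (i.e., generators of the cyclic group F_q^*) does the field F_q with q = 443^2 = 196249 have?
There are φ(196248) = 55296 primitive elements

F_q^* is cyclic of order q - 1 = 196248. A cyclic group of order m has exactly φ(m) generators. Here m = 196248 = 2^3 · 3 · 13 · 17 · 37, so the number of primitive elements is φ(196248) = 55296.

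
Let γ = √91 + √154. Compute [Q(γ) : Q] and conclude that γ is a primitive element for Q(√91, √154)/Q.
[Q(γ) : Q] = 4 (equivalently, Q(γ) = Q(√91, √154))

Obviously Q(γ) ⊆ Q(√91, √154), and [Q(√91, √154):Q] = 4 (since 91, 154 are distinct squarefree integers > 1 with 14014 not a perfect square). To show equality we compute the minimal polynomial of γ. From γ = √91 + √154: γ^2 = 91 + 2√(14014) + 154 = 245 + 2√(14014), so γ^2 - 245 = 2√(14014); squaring, (γ^2 - 245)^2 = 4·14014, i.e. γ^4 - 490γ^2 + 60025 - 56056 = 0, i.e. γ^4 - 490γ^2 + 3969 = 0. So γ is a root of x^4 - 490x^2 + 3969. This polynomial is irreducible over Q: it has no rational root (each ±√91 ± √154 is irrational), and any factorization into two quadratics over Q would force √(14014) ∈ Q (pairing opposite roots) or √91, √154 ∈ Q (other pairings), all impossible. Hence [Q(γ):Q] = 4 = [Q(√91, √154):Q], so Q(γ) = Q(√91, √154).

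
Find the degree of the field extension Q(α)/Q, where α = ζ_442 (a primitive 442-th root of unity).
[Q(α):Q] = 192

The minimal polynomial of ζ_442 over Q is the 442-th cyclotomic polynomial Φ_442(x), which is irreducible over Q and has degree φ(442) = 192. Hence [Q(α):Q] = φ(442) = 192.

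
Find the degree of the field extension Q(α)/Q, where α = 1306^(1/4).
[Q(α):Q] = 4

α is a root of x^4 - 1306. By Eisenstein's criterion at the prime p = 2 (which divides the constant term 1306 but p^2 = 4 does not, since 1306 is squarefree), x^4 - 1306 is irreducible over Q. Hence [Q(α):Q] = 4.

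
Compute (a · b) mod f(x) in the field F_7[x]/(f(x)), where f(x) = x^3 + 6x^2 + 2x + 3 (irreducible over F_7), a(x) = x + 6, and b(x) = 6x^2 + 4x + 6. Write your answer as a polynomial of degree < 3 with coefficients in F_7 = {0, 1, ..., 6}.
a · b ≡ 4x^2 + 4x + 4 (mod f(x))

Multiply in F_7[x]: a(x)·b(x) = (x + 6)·(6x^2 + 4x + 6) = 6x^3 + 5x^2 + 2x + 1. This has degree ≥ 3, so divide by f(x) over F_7: 6x^3 + 5x^2 + 2x + 1 = (6)·(x^3 + 6x^2 + 2x + 3) + (4x^2 + 4x + 4). Hence a·b ≡ 4x^2 + 4x + 4 (mod f). (F_7[x]/(f) is a field with 7^3 = 343 elements since f is irreducible of degree 3.)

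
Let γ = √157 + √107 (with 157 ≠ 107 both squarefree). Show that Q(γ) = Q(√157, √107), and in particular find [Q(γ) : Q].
[Q(γ) : Q] = 4 (equivalently, Q(γ) = Q(√157, √107))

Obviously Q(γ) ⊆ Q(√157, √107), and [Q(√157, √107):Q] = 4 (since 157, 107 are distinct squarefree integers > 1 with 16799 not a perfect square). To show equality we compute the minimal polynomial of γ. From γ = √157 + √107: γ^2 = 157 + 2√(16799) + 107 = 264 + 2√(16799), so γ^2 - 264 = 2√(16799); squaring, (γ^2 - 264)^2 = 4·16799, i.e. γ^4 - 528γ^2 + 69696 - 67196 = 0, i.e. γ^4 - 528γ^2 + 2500 = 0. So γ is a root of x^4 - 528x^2 + 2500. This polynomial is irreducible over Q: it has no rational root (each ±√157 ± √107 is irrational), and any factorization into two quadratics over Q would force √(16799) ∈ Q (pairing opposite roots) or √157, √107 ∈ Q (other pairings), all impossible. Hence [Q(γ):Q] = 4 = [Q(√157, √107):Q], so Q(γ) = Q(√157, √107).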